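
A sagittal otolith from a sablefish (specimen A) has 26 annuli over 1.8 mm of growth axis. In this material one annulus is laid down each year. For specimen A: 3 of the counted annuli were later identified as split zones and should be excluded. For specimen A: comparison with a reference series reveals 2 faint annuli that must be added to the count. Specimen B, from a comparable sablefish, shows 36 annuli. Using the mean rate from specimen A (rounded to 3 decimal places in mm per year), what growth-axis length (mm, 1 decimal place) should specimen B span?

Specimen A: correcting the raw count gives 26 − 3 + 2 = 25 true annuli.
A: Mean rate = 1.8 mm / 25 years ≈ 0.072 mm/yr.
For B, 0.072 mm/year × 36 years = 2.6 mm.

2.6 mm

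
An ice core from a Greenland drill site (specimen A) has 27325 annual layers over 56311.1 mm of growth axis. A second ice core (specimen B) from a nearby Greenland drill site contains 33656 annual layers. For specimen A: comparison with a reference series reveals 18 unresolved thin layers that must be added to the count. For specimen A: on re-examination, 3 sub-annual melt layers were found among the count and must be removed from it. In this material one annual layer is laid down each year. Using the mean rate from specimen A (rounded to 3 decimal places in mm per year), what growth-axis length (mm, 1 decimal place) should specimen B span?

69331.4 mm

Specimen A: correcting the raw count gives 27325 − 3 + 18 = 27340 true annual layers.
A: Extension rate ≈ 56311.1 / 27340 = 2.060 mm per year.
Length of B = 2.060 × 33656 = 69331.4 mm.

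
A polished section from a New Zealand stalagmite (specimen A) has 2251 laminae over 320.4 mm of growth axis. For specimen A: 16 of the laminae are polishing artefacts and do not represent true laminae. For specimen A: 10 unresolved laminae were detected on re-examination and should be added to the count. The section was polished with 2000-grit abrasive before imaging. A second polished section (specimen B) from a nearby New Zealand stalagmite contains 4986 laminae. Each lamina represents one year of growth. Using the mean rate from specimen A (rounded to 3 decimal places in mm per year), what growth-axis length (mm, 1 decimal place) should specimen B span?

713.0 mm

Specimen A: after corrections the count is 2251 − 16 + 10 = 2245 laminae.
A: Mean rate = 320.4 mm / 2245 years ≈ 0.143 mm/year.
For B, 0.143 mm/year × 4986 years = 713.0 mm.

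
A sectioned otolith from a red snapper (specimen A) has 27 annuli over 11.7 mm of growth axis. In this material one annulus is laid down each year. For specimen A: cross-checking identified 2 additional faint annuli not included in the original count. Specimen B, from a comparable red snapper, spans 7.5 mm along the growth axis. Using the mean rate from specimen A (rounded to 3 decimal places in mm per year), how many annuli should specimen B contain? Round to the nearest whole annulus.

Specimen A: after corrections the count is 27 + 2 = 29 annuli.
A: Mean rate = 11.7 mm / 29 years ≈ 0.403 mm per year.
For B, 7.5 / 0.403 = 18.61 years ≈ 19 annuli.

19 annuli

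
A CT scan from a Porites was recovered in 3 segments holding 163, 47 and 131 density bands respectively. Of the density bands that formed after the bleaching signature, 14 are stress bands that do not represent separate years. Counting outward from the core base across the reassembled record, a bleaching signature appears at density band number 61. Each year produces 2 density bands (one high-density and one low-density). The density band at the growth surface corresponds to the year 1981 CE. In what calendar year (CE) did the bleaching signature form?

1848 CE

Total density bands = 163 + 47 + 131 = 341.
Between density band 61 and the growth surface there are 341 − 61 = 280 density bands.
Excluding 14 false density bands: 280 − 14 = 266.
Dividing by 2 density bands per year: 266 / 2 = 133 years.
The density band at the growth surface is 1981 CE, so the bleaching signature dates to 1981 − 133 = 1848 CE.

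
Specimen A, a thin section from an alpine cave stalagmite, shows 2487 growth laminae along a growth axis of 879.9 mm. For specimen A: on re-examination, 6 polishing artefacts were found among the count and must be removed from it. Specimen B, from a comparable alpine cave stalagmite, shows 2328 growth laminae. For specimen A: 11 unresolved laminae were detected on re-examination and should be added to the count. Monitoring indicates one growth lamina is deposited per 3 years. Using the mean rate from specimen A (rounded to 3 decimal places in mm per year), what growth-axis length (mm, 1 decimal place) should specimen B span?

Specimen A: after corrections the count is 2487 − 6 + 11 = 2492 growth laminae.
Specimen A: multiplying by 3 years per growth lamina: 2492 × 3 = 7476 years.
A: Mean rate = 879.9 mm / 7476 years ≈ 0.118 mm/year.
Specimen B: multiplying by 3 years per growth lamina: 2328 × 3 = 6984 years. For B, 0.118 mm/year × 6984 years = 824.1 mm.

824.1 mm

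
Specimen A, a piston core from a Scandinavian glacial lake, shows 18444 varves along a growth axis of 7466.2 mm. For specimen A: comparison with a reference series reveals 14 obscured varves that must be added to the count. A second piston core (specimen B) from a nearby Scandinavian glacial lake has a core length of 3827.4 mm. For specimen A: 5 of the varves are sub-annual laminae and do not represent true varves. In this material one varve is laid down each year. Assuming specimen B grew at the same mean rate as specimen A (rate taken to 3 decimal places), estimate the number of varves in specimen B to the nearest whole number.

Specimen A: correcting the raw count gives 18444 − 5 + 14 = 18453 true varves.
A: Mean rate = 7466.2 mm / 18453 years ≈ 0.405 mm per year.
B spans 3827.4 / 0.405 = 9450.37 years ≈ 9450 varves.

9450 varves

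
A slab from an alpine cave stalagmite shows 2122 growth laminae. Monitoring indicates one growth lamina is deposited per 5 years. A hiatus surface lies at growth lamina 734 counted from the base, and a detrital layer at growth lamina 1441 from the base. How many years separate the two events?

The two markers are separated by 1441 − 734 = 707 growth laminae.
Multiplying by 5 years per growth lamina: 707 × 5 = 3535 years.

3535 years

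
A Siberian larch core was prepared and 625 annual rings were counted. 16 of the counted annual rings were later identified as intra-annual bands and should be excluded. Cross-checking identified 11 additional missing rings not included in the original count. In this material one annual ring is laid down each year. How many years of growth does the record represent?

620 years

True annual ring count = 625 − 16 + 11 = 620.
At one annual ring per year, that is 620 years.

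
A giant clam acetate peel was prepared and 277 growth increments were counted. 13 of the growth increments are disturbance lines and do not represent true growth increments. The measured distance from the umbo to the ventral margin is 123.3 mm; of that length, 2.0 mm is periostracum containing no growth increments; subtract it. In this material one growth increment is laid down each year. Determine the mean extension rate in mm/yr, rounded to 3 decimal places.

0.459 mm/yr

Adjusted count: 277 − 13 = 264 growth increments.
Net length = 123.3 − 2.0 = 121.3 mm.
Mean rate = 121.3 mm / 264 years ≈ 0.459 mm/yr.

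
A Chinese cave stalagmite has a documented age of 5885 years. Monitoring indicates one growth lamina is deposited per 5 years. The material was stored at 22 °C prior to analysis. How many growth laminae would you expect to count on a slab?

1177 growth laminae

One growth lamina every 5 years means 5885 / 5 = 1177 growth laminae.
So 1177 growth laminae should be present.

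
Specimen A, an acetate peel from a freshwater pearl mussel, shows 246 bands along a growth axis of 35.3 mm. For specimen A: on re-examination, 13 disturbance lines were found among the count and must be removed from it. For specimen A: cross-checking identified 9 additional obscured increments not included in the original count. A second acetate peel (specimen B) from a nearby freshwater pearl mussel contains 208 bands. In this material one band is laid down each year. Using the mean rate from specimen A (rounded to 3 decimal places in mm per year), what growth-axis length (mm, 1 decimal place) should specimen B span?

30.4 mm

Specimen A: true band count = 246 − 13 + 9 = 242.
A: Extension rate ≈ 35.3 / 242 = 0.146 mm/year.
B's length ≈ 0.146 × 208 = 30.4 mm.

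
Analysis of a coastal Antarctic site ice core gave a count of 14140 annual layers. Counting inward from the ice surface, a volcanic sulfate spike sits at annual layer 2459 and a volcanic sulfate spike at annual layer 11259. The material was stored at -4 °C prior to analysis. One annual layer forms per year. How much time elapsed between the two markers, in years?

8800 years

Separation: 11259 − 2459 = 8800 annual layers.
That is 8800 years at one annual layer per year.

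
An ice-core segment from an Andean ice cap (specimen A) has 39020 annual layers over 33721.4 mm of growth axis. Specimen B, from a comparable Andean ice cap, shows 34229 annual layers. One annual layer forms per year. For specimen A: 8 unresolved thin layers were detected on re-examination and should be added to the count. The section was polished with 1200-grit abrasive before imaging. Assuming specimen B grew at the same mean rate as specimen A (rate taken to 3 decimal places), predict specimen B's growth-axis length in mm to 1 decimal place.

29573.9 mm

Specimen A: after corrections the count is 39020 + 8 = 39028 annual layers.
A: Mean rate = 33721.4 mm / 39028 years ≈ 0.864 mm/yr.
For B, 0.864 mm/year × 34229 years = 29573.9 mm.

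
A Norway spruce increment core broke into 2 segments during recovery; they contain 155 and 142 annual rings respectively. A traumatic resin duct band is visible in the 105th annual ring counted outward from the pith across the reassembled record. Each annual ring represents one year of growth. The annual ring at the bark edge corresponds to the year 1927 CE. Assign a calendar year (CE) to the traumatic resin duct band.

Total annual rings = 155 + 142 = 297.
Between annual ring 105 and the bark edge there are 297 − 105 = 192 annual rings.
Counting back 192 years from 1927 CE places the traumatic resin duct band in 1927 − 192 = 1735 CE.

1735 CE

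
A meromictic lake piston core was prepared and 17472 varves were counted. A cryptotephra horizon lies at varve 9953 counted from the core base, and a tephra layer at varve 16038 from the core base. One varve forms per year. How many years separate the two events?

6085 years

The two markers are separated by 16038 − 9953 = 6085 varves.
That is 6085 years at one varve per year.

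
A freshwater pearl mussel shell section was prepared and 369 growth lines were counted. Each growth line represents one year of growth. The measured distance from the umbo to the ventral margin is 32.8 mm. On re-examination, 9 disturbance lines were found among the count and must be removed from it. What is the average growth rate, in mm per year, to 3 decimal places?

0.091 mm per year

After corrections the count is 369 − 9 = 360 growth lines.
Extension rate ≈ 32.8 / 360 = 0.091 mm per year.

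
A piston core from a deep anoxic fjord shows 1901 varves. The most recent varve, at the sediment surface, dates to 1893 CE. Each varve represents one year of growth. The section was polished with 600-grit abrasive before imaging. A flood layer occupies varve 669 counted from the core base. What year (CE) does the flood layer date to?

661 CE

1901 − 669 = 1232 varves lie beyond the flood layer toward the sediment surface.
Counting back 1232 years from 1893 CE places the flood layer in 1893 − 1232 = 661 CE.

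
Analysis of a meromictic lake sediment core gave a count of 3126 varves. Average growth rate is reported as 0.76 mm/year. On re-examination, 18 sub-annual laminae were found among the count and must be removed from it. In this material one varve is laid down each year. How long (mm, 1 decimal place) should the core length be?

2362.1 mm

Correcting the raw count gives 3126 − 18 = 3108 true varves.
Length ≈ 0.76 × 3108 = 2362.1 mm.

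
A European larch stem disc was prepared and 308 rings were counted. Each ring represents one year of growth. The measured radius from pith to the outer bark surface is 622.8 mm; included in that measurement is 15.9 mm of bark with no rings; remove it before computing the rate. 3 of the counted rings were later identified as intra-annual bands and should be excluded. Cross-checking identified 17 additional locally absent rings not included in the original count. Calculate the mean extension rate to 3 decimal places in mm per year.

1.885 mm per year

Adjusted count: 308 − 3 + 17 = 322 rings.
Net length = 622.8 − 15.9 = 606.9 mm.
606.9 mm over 322 years gives 606.9 / 322 ≈ 1.885 mm per year.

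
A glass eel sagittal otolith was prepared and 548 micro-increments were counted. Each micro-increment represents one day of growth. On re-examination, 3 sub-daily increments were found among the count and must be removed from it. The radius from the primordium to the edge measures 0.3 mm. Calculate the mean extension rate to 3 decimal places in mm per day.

0.001 mm per day

Correcting the raw count gives 548 − 3 = 545 true micro-increments.
Mean rate = 0.3 mm / 545 days ≈ 0.001 mm per day.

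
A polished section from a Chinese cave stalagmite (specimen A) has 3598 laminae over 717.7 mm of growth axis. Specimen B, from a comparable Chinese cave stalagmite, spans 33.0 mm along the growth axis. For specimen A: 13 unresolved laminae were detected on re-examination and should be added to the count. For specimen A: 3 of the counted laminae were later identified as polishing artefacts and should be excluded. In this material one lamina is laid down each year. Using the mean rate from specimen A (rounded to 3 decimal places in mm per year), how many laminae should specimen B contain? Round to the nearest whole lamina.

Specimen A: after corrections the count is 3598 − 3 + 13 = 3608 laminae.
A: Mean rate = 717.7 mm / 3608 years ≈ 0.199 mm/year.
B spans 33.0 / 0.199 = 165.83 years ≈ 166 laminae.

166 laminae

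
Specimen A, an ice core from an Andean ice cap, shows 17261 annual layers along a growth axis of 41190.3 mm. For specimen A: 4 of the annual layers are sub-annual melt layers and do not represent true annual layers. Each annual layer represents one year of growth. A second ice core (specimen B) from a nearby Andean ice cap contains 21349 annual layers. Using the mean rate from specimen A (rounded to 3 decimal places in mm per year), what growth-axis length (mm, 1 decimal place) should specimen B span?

50960.1 mm

Specimen A: correcting the raw count gives 17261 − 4 = 17257 true annual layers.
A: Mean rate = 41190.3 mm / 17257 years ≈ 2.387 mm per year.
B's length ≈ 2.387 × 21349 = 50960.1 mm.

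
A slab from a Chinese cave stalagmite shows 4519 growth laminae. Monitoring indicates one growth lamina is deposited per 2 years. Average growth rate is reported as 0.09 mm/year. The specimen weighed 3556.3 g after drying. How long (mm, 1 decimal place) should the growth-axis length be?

At 2 years per growth lamina, 4519 × 2 = 9038 years.
Length ≈ 0.09 × 9038 = 813.4 mm.

813.4 mm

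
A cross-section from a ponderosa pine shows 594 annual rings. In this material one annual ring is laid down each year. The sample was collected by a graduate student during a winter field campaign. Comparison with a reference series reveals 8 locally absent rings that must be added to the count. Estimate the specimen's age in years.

602 years

After corrections the count is 594 + 8 = 602 annual rings.
At one annual ring per year, that is 602 years.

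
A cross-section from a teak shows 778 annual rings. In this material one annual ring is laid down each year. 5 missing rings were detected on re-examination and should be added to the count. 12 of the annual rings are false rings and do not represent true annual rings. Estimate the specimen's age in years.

After corrections the count is 778 − 12 + 5 = 771 annual rings.
At one annual ring per year, that is 771 years.

771 years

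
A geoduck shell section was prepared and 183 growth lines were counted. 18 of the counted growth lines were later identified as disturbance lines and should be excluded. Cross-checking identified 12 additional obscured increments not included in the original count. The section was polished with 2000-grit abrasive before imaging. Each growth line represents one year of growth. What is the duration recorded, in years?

177 yr

True growth line count = 183 − 18 + 12 = 177.
At one growth line per year, that is 177 years.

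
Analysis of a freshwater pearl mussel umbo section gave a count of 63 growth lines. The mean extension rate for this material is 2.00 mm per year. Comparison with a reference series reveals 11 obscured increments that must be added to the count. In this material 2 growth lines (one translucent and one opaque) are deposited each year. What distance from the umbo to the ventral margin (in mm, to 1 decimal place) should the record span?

Correcting the raw count gives 63 + 11 = 74 true growth lines.
74 growth lines at 2 per year is 74 / 2 = 37 years.
37 years at 2.00 mm/year gives 2.00 × 37 = 74.0 mm.

74.0 mm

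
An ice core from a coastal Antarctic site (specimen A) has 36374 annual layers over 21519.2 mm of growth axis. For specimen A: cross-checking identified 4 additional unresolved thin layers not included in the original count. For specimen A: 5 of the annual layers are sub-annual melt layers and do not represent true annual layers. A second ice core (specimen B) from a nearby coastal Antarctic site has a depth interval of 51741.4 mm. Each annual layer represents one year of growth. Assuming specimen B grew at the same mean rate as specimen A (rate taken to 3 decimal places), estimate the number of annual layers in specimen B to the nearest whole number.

Specimen A: true annual layer count = 36374 − 5 + 4 = 36373.
A: 21519.2 mm over 36373 years gives 21519.2 / 36373 ≈ 0.592 mm/yr.
Specimen B: 51741.4 mm / 0.592 mm per year = 87401.01 years ≈ 87401 annual layers.

87401 annual layers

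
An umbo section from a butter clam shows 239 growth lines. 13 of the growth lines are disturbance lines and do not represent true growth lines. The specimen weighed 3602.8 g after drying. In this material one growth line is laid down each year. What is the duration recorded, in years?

226 years

After corrections the count is 239 − 13 = 226 growth lines.
With a one-to-one growth line periodicity this is 226 years.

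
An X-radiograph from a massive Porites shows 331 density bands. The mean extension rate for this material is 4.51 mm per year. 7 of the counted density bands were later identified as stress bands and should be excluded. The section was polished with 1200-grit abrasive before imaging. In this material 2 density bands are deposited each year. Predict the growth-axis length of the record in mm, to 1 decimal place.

True density band count = 331 − 7 = 324.
Dividing by 2 density bands per year: 324 / 2 = 162 years.
162 years at 4.51 mm/year gives 4.51 × 162 = 730.6 mm.

730.6 mm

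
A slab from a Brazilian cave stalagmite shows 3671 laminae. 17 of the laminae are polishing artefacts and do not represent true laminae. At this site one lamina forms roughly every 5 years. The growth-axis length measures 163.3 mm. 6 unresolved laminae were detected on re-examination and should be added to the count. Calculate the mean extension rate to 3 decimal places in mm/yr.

0.009 mm/yr

Correcting the raw count gives 3671 − 17 + 6 = 3660 true laminae.
Multiplying by 5 years per lamina: 3660 × 5 = 18300 years.
163.3 mm over 18300 years gives 163.3 / 18300 ≈ 0.009 mm/yr.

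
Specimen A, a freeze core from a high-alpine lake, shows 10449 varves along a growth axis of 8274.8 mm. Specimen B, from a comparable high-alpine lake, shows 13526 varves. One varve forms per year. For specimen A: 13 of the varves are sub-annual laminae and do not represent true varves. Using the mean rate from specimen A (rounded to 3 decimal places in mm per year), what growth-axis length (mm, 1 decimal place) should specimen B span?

10726.1 mm

Specimen A: correcting the raw count gives 10449 − 13 = 10436 true varves.
A: Extension rate ≈ 8274.8 / 10436 = 0.793 mm/year.
For B, 0.793 mm/year × 13526 years = 10726.1 mm.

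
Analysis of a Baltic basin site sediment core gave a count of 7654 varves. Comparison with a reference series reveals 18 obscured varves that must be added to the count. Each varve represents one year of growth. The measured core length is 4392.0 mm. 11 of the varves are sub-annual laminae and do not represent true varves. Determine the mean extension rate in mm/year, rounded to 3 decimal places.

0.573 mm/year

After corrections the count is 7654 − 11 + 18 = 7661 varves.
Extension rate ≈ 4392.0 / 7661 = 0.573 mm/year.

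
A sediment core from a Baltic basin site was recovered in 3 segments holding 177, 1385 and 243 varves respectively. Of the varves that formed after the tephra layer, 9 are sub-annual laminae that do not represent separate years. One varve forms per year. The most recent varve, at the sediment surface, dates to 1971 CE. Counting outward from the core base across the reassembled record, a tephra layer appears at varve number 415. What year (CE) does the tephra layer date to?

Total varves = 177 + 1385 + 243 = 1805.
Between varve 415 and the sediment surface there are 1805 − 415 = 1390 varves.
Removing the 9 false varves leaves 1390 − 9 = 1381 true varves beyond the tephra layer.
1971 − 1381 = 590 CE.

590 CE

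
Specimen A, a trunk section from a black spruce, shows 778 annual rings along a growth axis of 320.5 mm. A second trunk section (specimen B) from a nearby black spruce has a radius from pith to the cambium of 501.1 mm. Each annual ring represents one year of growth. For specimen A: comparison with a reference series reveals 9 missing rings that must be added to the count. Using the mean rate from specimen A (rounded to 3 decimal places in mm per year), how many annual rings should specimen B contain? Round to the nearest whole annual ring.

1231 annual rings

Specimen A: correcting the raw count gives 778 + 9 = 787 true annual rings.
A: 320.5 mm over 787 years gives 320.5 / 787 ≈ 0.407 mm/yr.
B spans 501.1 / 0.407 = 1231.20 years ≈ 1231 annual rings.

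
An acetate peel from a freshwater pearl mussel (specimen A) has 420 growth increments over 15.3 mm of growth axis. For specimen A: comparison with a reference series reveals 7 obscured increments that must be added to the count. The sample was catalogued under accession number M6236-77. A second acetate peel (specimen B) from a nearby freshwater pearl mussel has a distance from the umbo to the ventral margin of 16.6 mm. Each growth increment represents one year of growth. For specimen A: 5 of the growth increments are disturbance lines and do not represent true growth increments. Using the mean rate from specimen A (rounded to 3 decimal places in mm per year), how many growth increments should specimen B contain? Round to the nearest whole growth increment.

461 growth increments

Specimen A: after corrections the count is 420 − 5 + 7 = 422 growth increments.
A: Mean rate = 15.3 mm / 422 years ≈ 0.036 mm/yr.
B spans 16.6 / 0.036 = 461.11 years ≈ 461 growth increments.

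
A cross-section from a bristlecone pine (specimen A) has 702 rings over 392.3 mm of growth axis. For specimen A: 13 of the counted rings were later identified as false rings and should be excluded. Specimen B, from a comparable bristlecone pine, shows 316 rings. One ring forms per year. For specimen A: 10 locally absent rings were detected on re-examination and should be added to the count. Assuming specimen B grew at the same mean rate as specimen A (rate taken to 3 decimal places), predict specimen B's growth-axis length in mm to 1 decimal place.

Specimen A: after corrections the count is 702 − 13 + 10 = 699 rings.
A: Extension rate ≈ 392.3 / 699 = 0.561 mm/year.
For B, 0.561 mm/year × 316 years = 177.3 mm.

177.3 mm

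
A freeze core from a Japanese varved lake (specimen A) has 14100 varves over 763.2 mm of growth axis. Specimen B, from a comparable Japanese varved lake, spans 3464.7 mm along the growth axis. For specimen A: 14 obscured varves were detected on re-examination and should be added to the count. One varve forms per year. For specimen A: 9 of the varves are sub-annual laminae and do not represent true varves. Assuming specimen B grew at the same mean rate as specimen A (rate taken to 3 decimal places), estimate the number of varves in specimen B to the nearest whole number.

64161 varves

Specimen A: after corrections the count is 14100 − 9 + 14 = 14105 varves.
A: 763.2 mm over 14105 years gives 763.2 / 14105 ≈ 0.054 mm/year.
B spans 3464.7 / 0.054 = 64161.11 years ≈ 64161 varves.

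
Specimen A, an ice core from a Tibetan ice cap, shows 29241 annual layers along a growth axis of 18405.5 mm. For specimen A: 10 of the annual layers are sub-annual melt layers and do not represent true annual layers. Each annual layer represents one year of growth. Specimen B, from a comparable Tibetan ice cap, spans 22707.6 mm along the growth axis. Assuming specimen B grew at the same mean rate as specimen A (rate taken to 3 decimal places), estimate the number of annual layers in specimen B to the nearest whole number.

36044 annual layers

Specimen A: adjusted count: 29241 − 10 = 29231 annual layers.
A: Extension rate ≈ 18405.5 / 29231 = 0.630 mm/yr.
Specimen B: 22707.6 mm / 0.630 mm per year = 36043.81 years ≈ 36044 annual layers.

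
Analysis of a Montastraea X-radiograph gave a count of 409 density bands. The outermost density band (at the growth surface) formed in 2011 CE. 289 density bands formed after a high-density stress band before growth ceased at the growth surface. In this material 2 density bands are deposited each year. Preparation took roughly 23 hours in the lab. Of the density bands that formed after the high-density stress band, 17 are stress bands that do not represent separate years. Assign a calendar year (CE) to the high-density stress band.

1875 CE

There are 289 density bands younger than the high-density stress band.
289 − 17 false = 272 true density bands after the high-density stress band.
Dividing by 2 density bands per year: 272 / 2 = 136 years.
Counting back 136 years from 2011 CE places the high-density stress band in 2011 − 136 = 1875 CE.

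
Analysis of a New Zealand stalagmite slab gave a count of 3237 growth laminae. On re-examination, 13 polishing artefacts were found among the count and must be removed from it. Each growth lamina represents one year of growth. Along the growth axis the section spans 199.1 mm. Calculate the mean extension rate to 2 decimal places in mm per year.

0.06 mm per year

After corrections the count is 3237 − 13 = 3224 growth laminae.
Mean rate = 199.1 mm / 3224 years ≈ 0.06 mm per year.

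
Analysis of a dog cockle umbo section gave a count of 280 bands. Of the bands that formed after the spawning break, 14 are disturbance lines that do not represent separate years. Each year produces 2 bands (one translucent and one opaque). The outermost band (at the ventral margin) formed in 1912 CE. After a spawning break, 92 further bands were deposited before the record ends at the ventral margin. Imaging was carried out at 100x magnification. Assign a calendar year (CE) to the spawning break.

1873 CE

92 bands post-date the spawning break.
92 − 14 false = 78 true bands after the spawning break.
Dividing by 2 bands per year: 78 / 2 = 39 years.
The band at the ventral margin is 1912 CE, so the spawning break dates to 1912 − 39 = 1873 CE.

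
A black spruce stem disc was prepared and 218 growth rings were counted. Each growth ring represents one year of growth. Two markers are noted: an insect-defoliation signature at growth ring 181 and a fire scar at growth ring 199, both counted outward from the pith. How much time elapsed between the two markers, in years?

Separation: 199 − 181 = 18 growth rings.
That is 18 years at one growth ring per year.

18 years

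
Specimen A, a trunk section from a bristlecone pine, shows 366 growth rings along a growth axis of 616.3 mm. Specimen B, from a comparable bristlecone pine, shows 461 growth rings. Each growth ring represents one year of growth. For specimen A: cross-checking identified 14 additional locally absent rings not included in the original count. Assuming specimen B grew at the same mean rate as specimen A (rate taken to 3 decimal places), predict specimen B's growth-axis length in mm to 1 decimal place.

Specimen A: correcting the raw count gives 366 + 14 = 380 true growth rings.
A: Mean rate = 616.3 mm / 380 years ≈ 1.622 mm/yr.
Length of B = 1.622 × 461 = 747.7 mm.

747.7 mm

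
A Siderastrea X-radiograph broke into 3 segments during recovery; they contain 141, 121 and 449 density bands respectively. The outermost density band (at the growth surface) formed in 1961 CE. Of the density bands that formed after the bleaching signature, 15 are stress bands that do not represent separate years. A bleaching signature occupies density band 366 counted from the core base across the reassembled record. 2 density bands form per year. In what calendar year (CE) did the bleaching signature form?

1796 CE

Total density bands = 141 + 121 + 449 = 711.
Between density band 366 and the growth surface there are 711 − 366 = 345 density bands.
Removing the 15 false density bands leaves 345 − 15 = 330 true density bands beyond the bleaching signature.
With 2 density bands per year, 330 / 2 = 165 years.
1961 − 165 = 1796 CE.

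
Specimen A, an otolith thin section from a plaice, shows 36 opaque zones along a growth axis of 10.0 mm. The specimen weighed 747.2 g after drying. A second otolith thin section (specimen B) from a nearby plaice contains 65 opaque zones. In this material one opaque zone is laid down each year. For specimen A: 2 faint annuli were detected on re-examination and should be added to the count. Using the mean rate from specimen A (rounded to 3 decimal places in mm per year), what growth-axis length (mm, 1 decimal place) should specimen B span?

Specimen A: adjusted count: 36 + 2 = 38 opaque zones.
A: Mean rate = 10.0 mm / 38 years ≈ 0.263 mm/year.
For B, 0.263 mm/year × 65 years = 17.1 mm.

17.1 mm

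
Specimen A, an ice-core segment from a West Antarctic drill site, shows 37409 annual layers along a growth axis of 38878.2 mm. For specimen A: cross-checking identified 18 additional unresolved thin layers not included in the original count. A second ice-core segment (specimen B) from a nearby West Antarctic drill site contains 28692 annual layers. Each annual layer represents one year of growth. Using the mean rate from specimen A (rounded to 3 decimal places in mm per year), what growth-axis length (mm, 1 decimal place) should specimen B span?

29811.0 mm

Specimen A: after corrections the count is 37409 + 18 = 37427 annual layers.
A: 38878.2 mm over 37427 years gives 38878.2 / 37427 ≈ 1.039 mm per year.
B's length ≈ 1.039 × 28692 = 29811.0 mm.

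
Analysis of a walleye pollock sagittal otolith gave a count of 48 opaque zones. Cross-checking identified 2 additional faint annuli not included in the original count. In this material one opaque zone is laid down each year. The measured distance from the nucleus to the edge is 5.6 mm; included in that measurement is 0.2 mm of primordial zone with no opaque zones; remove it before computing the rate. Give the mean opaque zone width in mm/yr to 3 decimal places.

Adjusted count: 48 + 2 = 50 opaque zones.
The growth record spans 5.6 − 0.2 = 5.4 mm.
5.4 mm over 50 years gives 5.4 / 50 ≈ 0.108 mm/yr.

0.108 mm/yr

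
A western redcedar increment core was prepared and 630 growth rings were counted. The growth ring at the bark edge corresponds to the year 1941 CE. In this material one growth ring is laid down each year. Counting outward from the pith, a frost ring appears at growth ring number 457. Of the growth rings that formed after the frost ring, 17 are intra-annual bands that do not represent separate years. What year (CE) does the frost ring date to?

1785 CE

Between growth ring 457 and the bark edge there are 630 − 457 = 173 growth rings.
173 − 17 false = 156 true growth rings after the frost ring.
1941 − 156 = 1785 CE.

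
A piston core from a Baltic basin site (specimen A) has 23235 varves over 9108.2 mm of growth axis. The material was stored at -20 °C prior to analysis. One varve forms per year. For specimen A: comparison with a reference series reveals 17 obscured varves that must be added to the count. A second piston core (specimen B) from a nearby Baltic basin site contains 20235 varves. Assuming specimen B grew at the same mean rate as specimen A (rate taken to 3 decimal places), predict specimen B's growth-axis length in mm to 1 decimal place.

Specimen A: true varve count = 23235 + 17 = 23252.
A: Mean rate = 9108.2 mm / 23252 years ≈ 0.392 mm per year.
Length of B = 0.392 × 20235 = 7932.1 mm.

7932.1 mm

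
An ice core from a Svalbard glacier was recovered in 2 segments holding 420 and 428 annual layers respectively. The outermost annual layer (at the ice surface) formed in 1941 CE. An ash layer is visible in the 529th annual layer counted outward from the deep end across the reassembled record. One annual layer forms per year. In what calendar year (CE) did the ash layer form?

1622 CE

Total annual layers = 420 + 428 = 848.
Between annual layer 529 and the ice surface there are 848 − 529 = 319 annual layers.
The annual layer at the ice surface is 1941 CE, so the ash layer dates to 1941 − 319 = 1622 CE.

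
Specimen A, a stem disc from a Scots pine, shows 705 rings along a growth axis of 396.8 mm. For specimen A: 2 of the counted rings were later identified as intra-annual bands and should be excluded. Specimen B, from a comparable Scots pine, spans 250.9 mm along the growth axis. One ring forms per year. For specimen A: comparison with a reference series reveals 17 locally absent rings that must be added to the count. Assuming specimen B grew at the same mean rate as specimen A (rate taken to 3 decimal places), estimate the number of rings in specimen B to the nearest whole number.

455 rings

Specimen A: after corrections the count is 705 − 2 + 17 = 720 rings.
A: Extension rate ≈ 396.8 / 720 = 0.551 mm/yr.
Specimen B: 250.9 mm / 0.551 mm per year = 455.35 years ≈ 455 rings.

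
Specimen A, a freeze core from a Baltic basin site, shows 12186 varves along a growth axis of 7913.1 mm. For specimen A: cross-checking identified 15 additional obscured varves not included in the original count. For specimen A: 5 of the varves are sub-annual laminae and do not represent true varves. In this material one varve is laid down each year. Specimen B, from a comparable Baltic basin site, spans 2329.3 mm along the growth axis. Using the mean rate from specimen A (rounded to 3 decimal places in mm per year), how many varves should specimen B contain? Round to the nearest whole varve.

Specimen A: true varve count = 12186 − 5 + 15 = 12196.
A: Extension rate ≈ 7913.1 / 12196 = 0.649 mm/yr.
For B, 2329.3 / 0.649 = 3589.06 years ≈ 3589 varves.

3589 varves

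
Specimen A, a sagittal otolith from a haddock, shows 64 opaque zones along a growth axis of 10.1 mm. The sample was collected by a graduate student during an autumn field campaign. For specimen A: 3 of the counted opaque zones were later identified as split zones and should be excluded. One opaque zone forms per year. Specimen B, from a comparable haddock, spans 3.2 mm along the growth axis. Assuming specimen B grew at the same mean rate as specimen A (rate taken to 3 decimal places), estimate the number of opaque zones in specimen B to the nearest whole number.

19 opaque zones

Specimen A: correcting the raw count gives 64 − 3 = 61 true opaque zones.
A: Mean rate = 10.1 mm / 61 years ≈ 0.166 mm/yr.
Specimen B: 3.2 mm / 0.166 mm per year = 19.28 years ≈ 19 opaque zones.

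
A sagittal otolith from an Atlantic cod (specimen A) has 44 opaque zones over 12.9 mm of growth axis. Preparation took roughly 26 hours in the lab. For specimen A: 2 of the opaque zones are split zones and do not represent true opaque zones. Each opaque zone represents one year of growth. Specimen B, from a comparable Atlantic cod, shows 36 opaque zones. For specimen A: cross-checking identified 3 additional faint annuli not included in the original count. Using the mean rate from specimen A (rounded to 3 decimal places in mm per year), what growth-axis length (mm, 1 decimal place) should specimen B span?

Specimen A: after corrections the count is 44 − 2 + 3 = 45 opaque zones.
A: Mean rate = 12.9 mm / 45 years ≈ 0.287 mm/yr.
For B, 0.287 mm/year × 36 years = 10.3 mm.

10.3 mm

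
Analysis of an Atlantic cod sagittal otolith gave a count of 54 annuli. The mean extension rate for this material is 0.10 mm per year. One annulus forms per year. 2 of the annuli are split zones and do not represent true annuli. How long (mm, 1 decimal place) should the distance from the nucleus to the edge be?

Correcting the raw count gives 54 − 2 = 52 true annuli.
Length ≈ 0.10 × 52 = 5.2 mm.

5.2 mm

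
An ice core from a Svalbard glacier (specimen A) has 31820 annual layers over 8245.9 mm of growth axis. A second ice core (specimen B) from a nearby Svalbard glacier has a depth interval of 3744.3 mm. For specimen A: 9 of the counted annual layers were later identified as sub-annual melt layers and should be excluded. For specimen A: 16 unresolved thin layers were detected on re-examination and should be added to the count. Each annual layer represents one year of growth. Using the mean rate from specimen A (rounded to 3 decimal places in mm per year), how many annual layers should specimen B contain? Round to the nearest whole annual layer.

Specimen A: after corrections the count is 31820 − 9 + 16 = 31827 annual layers.
A: 8245.9 mm over 31827 years gives 8245.9 / 31827 ≈ 0.259 mm per year.
For B, 3744.3 / 0.259 = 14456.76 years ≈ 14457 annual layers.

14457 annual layers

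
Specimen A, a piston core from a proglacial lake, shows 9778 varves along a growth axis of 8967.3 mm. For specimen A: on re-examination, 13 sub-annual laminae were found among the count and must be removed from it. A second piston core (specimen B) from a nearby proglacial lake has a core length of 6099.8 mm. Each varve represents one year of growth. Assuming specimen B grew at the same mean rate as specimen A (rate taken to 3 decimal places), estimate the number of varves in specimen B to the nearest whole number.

6645 varves

Specimen A: correcting the raw count gives 9778 − 13 = 9765 true varves.
A: Extension rate ≈ 8967.3 / 9765 = 0.918 mm/year.
Specimen B: 6099.8 mm / 0.918 mm per year = 6644.66 years ≈ 6645 varves.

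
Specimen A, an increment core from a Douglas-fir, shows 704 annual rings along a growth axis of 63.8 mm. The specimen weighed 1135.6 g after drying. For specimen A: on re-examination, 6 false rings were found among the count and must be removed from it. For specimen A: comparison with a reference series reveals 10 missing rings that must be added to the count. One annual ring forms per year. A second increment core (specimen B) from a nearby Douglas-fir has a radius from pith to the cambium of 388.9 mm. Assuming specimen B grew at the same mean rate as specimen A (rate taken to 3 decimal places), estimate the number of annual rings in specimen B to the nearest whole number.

Specimen A: adjusted count: 704 − 6 + 10 = 708 annual rings.
A: 63.8 mm over 708 years gives 63.8 / 708 ≈ 0.090 mm/year.
For B, 388.9 / 0.090 = 4321.11 years ≈ 4321 annual rings.

4321 annual rings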